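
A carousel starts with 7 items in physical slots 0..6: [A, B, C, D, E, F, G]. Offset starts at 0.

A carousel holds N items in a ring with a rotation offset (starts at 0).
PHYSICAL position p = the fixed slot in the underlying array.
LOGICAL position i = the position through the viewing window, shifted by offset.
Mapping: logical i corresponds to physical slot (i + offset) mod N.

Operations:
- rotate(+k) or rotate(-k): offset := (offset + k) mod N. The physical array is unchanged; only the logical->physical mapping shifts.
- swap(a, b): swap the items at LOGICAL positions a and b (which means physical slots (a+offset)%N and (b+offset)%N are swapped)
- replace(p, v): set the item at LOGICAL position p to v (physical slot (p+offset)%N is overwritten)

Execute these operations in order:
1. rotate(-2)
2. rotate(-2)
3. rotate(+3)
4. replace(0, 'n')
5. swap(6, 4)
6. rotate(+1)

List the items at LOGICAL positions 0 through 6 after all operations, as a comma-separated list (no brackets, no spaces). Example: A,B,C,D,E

After op 1 (rotate(-2)): offset=5, physical=[A,B,C,D,E,F,G], logical=[F,G,A,B,C,D,E]
After op 2 (rotate(-2)): offset=3, physical=[A,B,C,D,E,F,G], logical=[D,E,F,G,A,B,C]
After op 3 (rotate(+3)): offset=6, physical=[A,B,C,D,E,F,G], logical=[G,A,B,C,D,E,F]
After op 4 (replace(0, 'n')): offset=6, physical=[A,B,C,D,E,F,n], logical=[n,A,B,C,D,E,F]
After op 5 (swap(6, 4)): offset=6, physical=[A,B,C,F,E,D,n], logical=[n,A,B,C,F,E,D]
After op 6 (rotate(+1)): offset=0, physical=[A,B,C,F,E,D,n], logical=[A,B,C,F,E,D,n]

Answer: A,B,C,F,E,D,n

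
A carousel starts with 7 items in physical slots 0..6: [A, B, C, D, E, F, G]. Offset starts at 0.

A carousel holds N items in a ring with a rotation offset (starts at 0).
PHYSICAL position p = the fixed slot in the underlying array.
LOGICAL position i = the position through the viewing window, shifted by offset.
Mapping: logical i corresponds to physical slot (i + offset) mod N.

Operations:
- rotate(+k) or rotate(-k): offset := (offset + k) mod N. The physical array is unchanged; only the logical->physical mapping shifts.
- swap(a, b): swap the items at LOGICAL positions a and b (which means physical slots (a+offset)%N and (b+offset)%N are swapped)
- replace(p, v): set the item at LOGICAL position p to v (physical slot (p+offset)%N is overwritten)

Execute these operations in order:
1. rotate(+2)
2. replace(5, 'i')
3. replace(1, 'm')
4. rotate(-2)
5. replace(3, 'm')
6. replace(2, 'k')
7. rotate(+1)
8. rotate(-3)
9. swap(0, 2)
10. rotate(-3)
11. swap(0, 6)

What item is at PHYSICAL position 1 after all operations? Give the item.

After op 1 (rotate(+2)): offset=2, physical=[A,B,C,D,E,F,G], logical=[C,D,E,F,G,A,B]
After op 2 (replace(5, 'i')): offset=2, physical=[i,B,C,D,E,F,G], logical=[C,D,E,F,G,i,B]
After op 3 (replace(1, 'm')): offset=2, physical=[i,B,C,m,E,F,G], logical=[C,m,E,F,G,i,B]
After op 4 (rotate(-2)): offset=0, physical=[i,B,C,m,E,F,G], logical=[i,B,C,m,E,F,G]
After op 5 (replace(3, 'm')): offset=0, physical=[i,B,C,m,E,F,G], logical=[i,B,C,m,E,F,G]
After op 6 (replace(2, 'k')): offset=0, physical=[i,B,k,m,E,F,G], logical=[i,B,k,m,E,F,G]
After op 7 (rotate(+1)): offset=1, physical=[i,B,k,m,E,F,G], logical=[B,k,m,E,F,G,i]
After op 8 (rotate(-3)): offset=5, physical=[i,B,k,m,E,F,G], logical=[F,G,i,B,k,m,E]
After op 9 (swap(0, 2)): offset=5, physical=[F,B,k,m,E,i,G], logical=[i,G,F,B,k,m,E]
After op 10 (rotate(-3)): offset=2, physical=[F,B,k,m,E,i,G], logical=[k,m,E,i,G,F,B]
After op 11 (swap(0, 6)): offset=2, physical=[F,k,B,m,E,i,G], logical=[B,m,E,i,G,F,k]

Answer: k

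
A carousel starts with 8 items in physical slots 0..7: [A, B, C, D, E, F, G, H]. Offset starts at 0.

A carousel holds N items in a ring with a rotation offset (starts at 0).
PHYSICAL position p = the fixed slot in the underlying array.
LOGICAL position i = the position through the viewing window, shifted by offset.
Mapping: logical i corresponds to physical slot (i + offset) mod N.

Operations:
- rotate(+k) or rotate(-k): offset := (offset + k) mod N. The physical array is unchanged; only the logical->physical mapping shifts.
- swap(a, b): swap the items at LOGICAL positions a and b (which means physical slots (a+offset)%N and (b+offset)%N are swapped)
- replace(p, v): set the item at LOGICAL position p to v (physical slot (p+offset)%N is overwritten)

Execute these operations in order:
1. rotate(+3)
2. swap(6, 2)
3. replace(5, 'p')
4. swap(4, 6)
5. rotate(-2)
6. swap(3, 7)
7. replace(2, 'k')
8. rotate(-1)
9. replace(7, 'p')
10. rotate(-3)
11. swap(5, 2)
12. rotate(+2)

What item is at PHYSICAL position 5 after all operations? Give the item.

After op 1 (rotate(+3)): offset=3, physical=[A,B,C,D,E,F,G,H], logical=[D,E,F,G,H,A,B,C]
After op 2 (swap(6, 2)): offset=3, physical=[A,F,C,D,E,B,G,H], logical=[D,E,B,G,H,A,F,C]
After op 3 (replace(5, 'p')): offset=3, physical=[p,F,C,D,E,B,G,H], logical=[D,E,B,G,H,p,F,C]
After op 4 (swap(4, 6)): offset=3, physical=[p,H,C,D,E,B,G,F], logical=[D,E,B,G,F,p,H,C]
After op 5 (rotate(-2)): offset=1, physical=[p,H,C,D,E,B,G,F], logical=[H,C,D,E,B,G,F,p]
After op 6 (swap(3, 7)): offset=1, physical=[E,H,C,D,p,B,G,F], logical=[H,C,D,p,B,G,F,E]
After op 7 (replace(2, 'k')): offset=1, physical=[E,H,C,k,p,B,G,F], logical=[H,C,k,p,B,G,F,E]
After op 8 (rotate(-1)): offset=0, physical=[E,H,C,k,p,B,G,F], logical=[E,H,C,k,p,B,G,F]
After op 9 (replace(7, 'p')): offset=0, physical=[E,H,C,k,p,B,G,p], logical=[E,H,C,k,p,B,G,p]
After op 10 (rotate(-3)): offset=5, physical=[E,H,C,k,p,B,G,p], logical=[B,G,p,E,H,C,k,p]
After op 11 (swap(5, 2)): offset=5, physical=[E,H,p,k,p,B,G,C], logical=[B,G,C,E,H,p,k,p]
After op 12 (rotate(+2)): offset=7, physical=[E,H,p,k,p,B,G,C], logical=[C,E,H,p,k,p,B,G]

Answer: B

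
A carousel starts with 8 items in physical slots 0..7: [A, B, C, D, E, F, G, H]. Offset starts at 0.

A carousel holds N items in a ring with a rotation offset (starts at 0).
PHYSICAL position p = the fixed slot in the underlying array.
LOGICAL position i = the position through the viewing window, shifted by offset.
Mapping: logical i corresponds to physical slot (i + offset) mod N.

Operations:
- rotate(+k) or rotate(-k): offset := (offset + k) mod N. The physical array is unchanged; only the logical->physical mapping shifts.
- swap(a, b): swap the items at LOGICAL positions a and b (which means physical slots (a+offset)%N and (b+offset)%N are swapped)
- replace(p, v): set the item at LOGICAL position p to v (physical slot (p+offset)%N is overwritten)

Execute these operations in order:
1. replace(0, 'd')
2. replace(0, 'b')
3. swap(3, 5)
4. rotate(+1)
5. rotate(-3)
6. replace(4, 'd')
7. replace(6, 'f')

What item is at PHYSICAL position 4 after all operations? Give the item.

After op 1 (replace(0, 'd')): offset=0, physical=[d,B,C,D,E,F,G,H], logical=[d,B,C,D,E,F,G,H]
After op 2 (replace(0, 'b')): offset=0, physical=[b,B,C,D,E,F,G,H], logical=[b,B,C,D,E,F,G,H]
After op 3 (swap(3, 5)): offset=0, physical=[b,B,C,F,E,D,G,H], logical=[b,B,C,F,E,D,G,H]
After op 4 (rotate(+1)): offset=1, physical=[b,B,C,F,E,D,G,H], logical=[B,C,F,E,D,G,H,b]
After op 5 (rotate(-3)): offset=6, physical=[b,B,C,F,E,D,G,H], logical=[G,H,b,B,C,F,E,D]
After op 6 (replace(4, 'd')): offset=6, physical=[b,B,d,F,E,D,G,H], logical=[G,H,b,B,d,F,E,D]
After op 7 (replace(6, 'f')): offset=6, physical=[b,B,d,F,f,D,G,H], logical=[G,H,b,B,d,F,f,D]

Answer: f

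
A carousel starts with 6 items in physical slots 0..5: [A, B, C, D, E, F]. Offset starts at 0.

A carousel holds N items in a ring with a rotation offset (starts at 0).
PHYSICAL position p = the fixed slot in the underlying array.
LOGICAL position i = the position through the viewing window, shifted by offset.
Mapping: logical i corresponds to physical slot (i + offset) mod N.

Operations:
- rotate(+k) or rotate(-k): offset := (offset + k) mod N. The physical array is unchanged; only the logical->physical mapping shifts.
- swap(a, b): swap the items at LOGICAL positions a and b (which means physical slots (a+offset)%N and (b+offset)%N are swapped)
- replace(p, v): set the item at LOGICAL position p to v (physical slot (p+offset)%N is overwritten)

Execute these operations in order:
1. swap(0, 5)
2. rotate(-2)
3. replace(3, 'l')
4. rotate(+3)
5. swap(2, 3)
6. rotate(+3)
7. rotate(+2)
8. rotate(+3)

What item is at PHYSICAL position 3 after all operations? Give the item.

Answer: E

Derivation:
After op 1 (swap(0, 5)): offset=0, physical=[F,B,C,D,E,A], logical=[F,B,C,D,E,A]
After op 2 (rotate(-2)): offset=4, physical=[F,B,C,D,E,A], logical=[E,A,F,B,C,D]
After op 3 (replace(3, 'l')): offset=4, physical=[F,l,C,D,E,A], logical=[E,A,F,l,C,D]
After op 4 (rotate(+3)): offset=1, physical=[F,l,C,D,E,A], logical=[l,C,D,E,A,F]
After op 5 (swap(2, 3)): offset=1, physical=[F,l,C,E,D,A], logical=[l,C,E,D,A,F]
After op 6 (rotate(+3)): offset=4, physical=[F,l,C,E,D,A], logical=[D,A,F,l,C,E]
After op 7 (rotate(+2)): offset=0, physical=[F,l,C,E,D,A], logical=[F,l,C,E,D,A]
After op 8 (rotate(+3)): offset=3, physical=[F,l,C,E,D,A], logical=[E,D,A,F,l,C]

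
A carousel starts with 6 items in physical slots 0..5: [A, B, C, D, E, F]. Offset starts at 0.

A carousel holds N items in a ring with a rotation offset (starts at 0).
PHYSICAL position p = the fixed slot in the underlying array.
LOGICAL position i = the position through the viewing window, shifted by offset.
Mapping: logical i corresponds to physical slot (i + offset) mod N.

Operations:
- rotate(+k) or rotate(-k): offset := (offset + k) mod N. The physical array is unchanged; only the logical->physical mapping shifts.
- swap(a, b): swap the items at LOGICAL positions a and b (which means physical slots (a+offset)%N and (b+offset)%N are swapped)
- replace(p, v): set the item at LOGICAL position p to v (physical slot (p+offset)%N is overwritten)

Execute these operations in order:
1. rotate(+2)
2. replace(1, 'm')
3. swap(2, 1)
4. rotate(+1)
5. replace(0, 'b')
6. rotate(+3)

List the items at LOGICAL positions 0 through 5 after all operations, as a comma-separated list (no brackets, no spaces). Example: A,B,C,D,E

Answer: A,B,C,b,m,F

Derivation:
After op 1 (rotate(+2)): offset=2, physical=[A,B,C,D,E,F], logical=[C,D,E,F,A,B]
After op 2 (replace(1, 'm')): offset=2, physical=[A,B,C,m,E,F], logical=[C,m,E,F,A,B]
After op 3 (swap(2, 1)): offset=2, physical=[A,B,C,E,m,F], logical=[C,E,m,F,A,B]
After op 4 (rotate(+1)): offset=3, physical=[A,B,C,E,m,F], logical=[E,m,F,A,B,C]
After op 5 (replace(0, 'b')): offset=3, physical=[A,B,C,b,m,F], logical=[b,m,F,A,B,C]
After op 6 (rotate(+3)): offset=0, physical=[A,B,C,b,m,F], logical=[A,B,C,b,m,F]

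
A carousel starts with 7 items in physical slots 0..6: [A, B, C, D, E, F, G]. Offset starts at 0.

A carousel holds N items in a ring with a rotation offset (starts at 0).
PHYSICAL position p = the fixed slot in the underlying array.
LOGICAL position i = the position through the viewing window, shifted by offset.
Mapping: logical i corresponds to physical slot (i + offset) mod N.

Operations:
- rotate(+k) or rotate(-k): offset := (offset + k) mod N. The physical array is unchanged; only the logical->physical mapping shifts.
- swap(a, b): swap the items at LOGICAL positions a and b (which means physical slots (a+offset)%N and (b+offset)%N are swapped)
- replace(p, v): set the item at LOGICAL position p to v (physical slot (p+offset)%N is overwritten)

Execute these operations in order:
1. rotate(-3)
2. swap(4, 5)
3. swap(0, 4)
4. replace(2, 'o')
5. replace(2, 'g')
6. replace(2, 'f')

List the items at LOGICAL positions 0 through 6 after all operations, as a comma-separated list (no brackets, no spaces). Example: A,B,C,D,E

After op 1 (rotate(-3)): offset=4, physical=[A,B,C,D,E,F,G], logical=[E,F,G,A,B,C,D]
After op 2 (swap(4, 5)): offset=4, physical=[A,C,B,D,E,F,G], logical=[E,F,G,A,C,B,D]
After op 3 (swap(0, 4)): offset=4, physical=[A,E,B,D,C,F,G], logical=[C,F,G,A,E,B,D]
After op 4 (replace(2, 'o')): offset=4, physical=[A,E,B,D,C,F,o], logical=[C,F,o,A,E,B,D]
After op 5 (replace(2, 'g')): offset=4, physical=[A,E,B,D,C,F,g], logical=[C,F,g,A,E,B,D]
After op 6 (replace(2, 'f')): offset=4, physical=[A,E,B,D,C,F,f], logical=[C,F,f,A,E,B,D]

Answer: C,F,f,A,E,B,D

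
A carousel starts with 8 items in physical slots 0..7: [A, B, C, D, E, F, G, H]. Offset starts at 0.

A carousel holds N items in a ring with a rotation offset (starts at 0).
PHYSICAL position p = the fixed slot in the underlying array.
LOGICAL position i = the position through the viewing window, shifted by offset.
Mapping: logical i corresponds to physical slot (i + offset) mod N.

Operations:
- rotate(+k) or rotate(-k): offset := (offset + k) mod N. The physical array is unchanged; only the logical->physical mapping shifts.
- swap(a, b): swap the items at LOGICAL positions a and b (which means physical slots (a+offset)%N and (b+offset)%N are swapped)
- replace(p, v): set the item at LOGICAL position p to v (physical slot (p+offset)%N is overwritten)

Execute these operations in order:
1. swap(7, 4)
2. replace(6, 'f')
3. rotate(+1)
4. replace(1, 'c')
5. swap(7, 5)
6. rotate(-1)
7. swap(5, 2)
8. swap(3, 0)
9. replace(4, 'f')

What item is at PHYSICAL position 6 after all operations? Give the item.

Answer: A

Derivation:
After op 1 (swap(7, 4)): offset=0, physical=[A,B,C,D,H,F,G,E], logical=[A,B,C,D,H,F,G,E]
After op 2 (replace(6, 'f')): offset=0, physical=[A,B,C,D,H,F,f,E], logical=[A,B,C,D,H,F,f,E]
After op 3 (rotate(+1)): offset=1, physical=[A,B,C,D,H,F,f,E], logical=[B,C,D,H,F,f,E,A]
After op 4 (replace(1, 'c')): offset=1, physical=[A,B,c,D,H,F,f,E], logical=[B,c,D,H,F,f,E,A]
After op 5 (swap(7, 5)): offset=1, physical=[f,B,c,D,H,F,A,E], logical=[B,c,D,H,F,A,E,f]
After op 6 (rotate(-1)): offset=0, physical=[f,B,c,D,H,F,A,E], logical=[f,B,c,D,H,F,A,E]
After op 7 (swap(5, 2)): offset=0, physical=[f,B,F,D,H,c,A,E], logical=[f,B,F,D,H,c,A,E]
After op 8 (swap(3, 0)): offset=0, physical=[D,B,F,f,H,c,A,E], logical=[D,B,F,f,H,c,A,E]
After op 9 (replace(4, 'f')): offset=0, physical=[D,B,F,f,f,c,A,E], logical=[D,B,F,f,f,c,A,E]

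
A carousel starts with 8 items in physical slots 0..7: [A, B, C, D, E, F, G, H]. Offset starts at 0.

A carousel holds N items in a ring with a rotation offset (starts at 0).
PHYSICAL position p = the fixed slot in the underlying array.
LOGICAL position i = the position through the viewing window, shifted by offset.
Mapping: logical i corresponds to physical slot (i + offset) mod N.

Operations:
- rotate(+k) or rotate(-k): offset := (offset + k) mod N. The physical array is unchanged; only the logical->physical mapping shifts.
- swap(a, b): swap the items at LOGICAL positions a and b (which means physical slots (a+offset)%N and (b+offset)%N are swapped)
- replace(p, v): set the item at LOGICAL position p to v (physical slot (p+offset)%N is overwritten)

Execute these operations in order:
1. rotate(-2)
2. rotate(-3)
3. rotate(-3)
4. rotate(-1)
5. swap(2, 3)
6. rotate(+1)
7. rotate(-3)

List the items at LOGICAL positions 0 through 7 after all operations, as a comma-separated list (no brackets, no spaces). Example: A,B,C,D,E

After op 1 (rotate(-2)): offset=6, physical=[A,B,C,D,E,F,G,H], logical=[G,H,A,B,C,D,E,F]
After op 2 (rotate(-3)): offset=3, physical=[A,B,C,D,E,F,G,H], logical=[D,E,F,G,H,A,B,C]
After op 3 (rotate(-3)): offset=0, physical=[A,B,C,D,E,F,G,H], logical=[A,B,C,D,E,F,G,H]
After op 4 (rotate(-1)): offset=7, physical=[A,B,C,D,E,F,G,H], logical=[H,A,B,C,D,E,F,G]
After op 5 (swap(2, 3)): offset=7, physical=[A,C,B,D,E,F,G,H], logical=[H,A,C,B,D,E,F,G]
After op 6 (rotate(+1)): offset=0, physical=[A,C,B,D,E,F,G,H], logical=[A,C,B,D,E,F,G,H]
After op 7 (rotate(-3)): offset=5, physical=[A,C,B,D,E,F,G,H], logical=[F,G,H,A,C,B,D,E]

Answer: F,G,H,A,C,B,D,E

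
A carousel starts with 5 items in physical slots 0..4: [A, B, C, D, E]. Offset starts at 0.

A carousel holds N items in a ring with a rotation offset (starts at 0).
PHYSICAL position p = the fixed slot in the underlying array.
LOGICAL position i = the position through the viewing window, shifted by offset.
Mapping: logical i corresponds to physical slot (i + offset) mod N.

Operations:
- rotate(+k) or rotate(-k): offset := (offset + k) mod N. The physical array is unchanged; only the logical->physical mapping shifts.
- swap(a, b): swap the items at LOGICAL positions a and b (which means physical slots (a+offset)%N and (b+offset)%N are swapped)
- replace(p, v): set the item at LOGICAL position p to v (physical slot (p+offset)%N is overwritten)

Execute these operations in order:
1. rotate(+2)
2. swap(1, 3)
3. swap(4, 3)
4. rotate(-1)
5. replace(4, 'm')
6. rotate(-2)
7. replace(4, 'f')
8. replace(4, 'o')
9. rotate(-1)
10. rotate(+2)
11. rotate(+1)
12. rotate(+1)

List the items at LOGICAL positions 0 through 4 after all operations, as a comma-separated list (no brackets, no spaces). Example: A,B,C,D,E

Answer: C,o,E,m,D

Derivation:
After op 1 (rotate(+2)): offset=2, physical=[A,B,C,D,E], logical=[C,D,E,A,B]
After op 2 (swap(1, 3)): offset=2, physical=[D,B,C,A,E], logical=[C,A,E,D,B]
After op 3 (swap(4, 3)): offset=2, physical=[B,D,C,A,E], logical=[C,A,E,B,D]
After op 4 (rotate(-1)): offset=1, physical=[B,D,C,A,E], logical=[D,C,A,E,B]
After op 5 (replace(4, 'm')): offset=1, physical=[m,D,C,A,E], logical=[D,C,A,E,m]
After op 6 (rotate(-2)): offset=4, physical=[m,D,C,A,E], logical=[E,m,D,C,A]
After op 7 (replace(4, 'f')): offset=4, physical=[m,D,C,f,E], logical=[E,m,D,C,f]
After op 8 (replace(4, 'o')): offset=4, physical=[m,D,C,o,E], logical=[E,m,D,C,o]
After op 9 (rotate(-1)): offset=3, physical=[m,D,C,o,E], logical=[o,E,m,D,C]
After op 10 (rotate(+2)): offset=0, physical=[m,D,C,o,E], logical=[m,D,C,o,E]
After op 11 (rotate(+1)): offset=1, physical=[m,D,C,o,E], logical=[D,C,o,E,m]
After op 12 (rotate(+1)): offset=2, physical=[m,D,C,o,E], logical=[C,o,E,m,D]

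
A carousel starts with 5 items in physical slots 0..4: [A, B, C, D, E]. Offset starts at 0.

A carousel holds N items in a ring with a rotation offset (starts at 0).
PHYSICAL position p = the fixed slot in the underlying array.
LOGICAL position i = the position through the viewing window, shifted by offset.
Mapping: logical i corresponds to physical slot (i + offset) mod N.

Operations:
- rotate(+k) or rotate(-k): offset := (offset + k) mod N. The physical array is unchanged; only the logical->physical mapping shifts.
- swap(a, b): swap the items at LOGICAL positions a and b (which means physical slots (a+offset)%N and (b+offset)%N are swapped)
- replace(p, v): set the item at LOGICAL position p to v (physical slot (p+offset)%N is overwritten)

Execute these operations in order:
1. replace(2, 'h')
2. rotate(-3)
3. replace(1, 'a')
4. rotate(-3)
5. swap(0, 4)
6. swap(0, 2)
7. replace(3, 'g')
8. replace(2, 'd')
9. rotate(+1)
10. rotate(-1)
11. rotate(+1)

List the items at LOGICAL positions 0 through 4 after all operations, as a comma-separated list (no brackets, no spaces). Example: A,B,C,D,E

After op 1 (replace(2, 'h')): offset=0, physical=[A,B,h,D,E], logical=[A,B,h,D,E]
After op 2 (rotate(-3)): offset=2, physical=[A,B,h,D,E], logical=[h,D,E,A,B]
After op 3 (replace(1, 'a')): offset=2, physical=[A,B,h,a,E], logical=[h,a,E,A,B]
After op 4 (rotate(-3)): offset=4, physical=[A,B,h,a,E], logical=[E,A,B,h,a]
After op 5 (swap(0, 4)): offset=4, physical=[A,B,h,E,a], logical=[a,A,B,h,E]
After op 6 (swap(0, 2)): offset=4, physical=[A,a,h,E,B], logical=[B,A,a,h,E]
After op 7 (replace(3, 'g')): offset=4, physical=[A,a,g,E,B], logical=[B,A,a,g,E]
After op 8 (replace(2, 'd')): offset=4, physical=[A,d,g,E,B], logical=[B,A,d,g,E]
After op 9 (rotate(+1)): offset=0, physical=[A,d,g,E,B], logical=[A,d,g,E,B]
After op 10 (rotate(-1)): offset=4, physical=[A,d,g,E,B], logical=[B,A,d,g,E]
After op 11 (rotate(+1)): offset=0, physical=[A,d,g,E,B], logical=[A,d,g,E,B]

Answer: A,d,g,E,B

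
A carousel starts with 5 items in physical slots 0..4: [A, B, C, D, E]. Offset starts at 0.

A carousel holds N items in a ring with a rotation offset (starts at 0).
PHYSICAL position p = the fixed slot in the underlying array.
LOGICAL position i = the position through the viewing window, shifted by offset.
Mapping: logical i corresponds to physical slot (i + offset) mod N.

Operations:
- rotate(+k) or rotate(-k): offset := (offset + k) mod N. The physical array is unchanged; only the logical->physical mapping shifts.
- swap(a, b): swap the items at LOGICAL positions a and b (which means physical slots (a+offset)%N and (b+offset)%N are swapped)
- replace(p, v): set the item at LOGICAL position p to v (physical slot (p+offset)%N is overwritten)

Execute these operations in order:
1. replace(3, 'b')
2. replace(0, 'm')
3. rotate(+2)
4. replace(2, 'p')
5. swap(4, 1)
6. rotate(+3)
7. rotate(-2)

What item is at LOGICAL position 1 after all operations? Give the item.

After op 1 (replace(3, 'b')): offset=0, physical=[A,B,C,b,E], logical=[A,B,C,b,E]
After op 2 (replace(0, 'm')): offset=0, physical=[m,B,C,b,E], logical=[m,B,C,b,E]
After op 3 (rotate(+2)): offset=2, physical=[m,B,C,b,E], logical=[C,b,E,m,B]
After op 4 (replace(2, 'p')): offset=2, physical=[m,B,C,b,p], logical=[C,b,p,m,B]
After op 5 (swap(4, 1)): offset=2, physical=[m,b,C,B,p], logical=[C,B,p,m,b]
After op 6 (rotate(+3)): offset=0, physical=[m,b,C,B,p], logical=[m,b,C,B,p]
After op 7 (rotate(-2)): offset=3, physical=[m,b,C,B,p], logical=[B,p,m,b,C]

Answer: p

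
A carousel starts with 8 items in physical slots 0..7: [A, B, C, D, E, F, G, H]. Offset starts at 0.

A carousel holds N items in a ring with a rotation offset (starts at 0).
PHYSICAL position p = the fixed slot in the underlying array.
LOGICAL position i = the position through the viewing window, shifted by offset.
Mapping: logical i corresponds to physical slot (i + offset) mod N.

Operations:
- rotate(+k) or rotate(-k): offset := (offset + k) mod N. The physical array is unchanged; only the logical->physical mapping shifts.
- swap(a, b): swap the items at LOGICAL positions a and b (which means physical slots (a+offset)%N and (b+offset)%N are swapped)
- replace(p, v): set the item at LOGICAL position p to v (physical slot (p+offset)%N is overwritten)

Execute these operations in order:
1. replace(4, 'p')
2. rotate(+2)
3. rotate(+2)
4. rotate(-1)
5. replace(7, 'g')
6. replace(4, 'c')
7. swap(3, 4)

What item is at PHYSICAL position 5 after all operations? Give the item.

Answer: F

Derivation:
After op 1 (replace(4, 'p')): offset=0, physical=[A,B,C,D,p,F,G,H], logical=[A,B,C,D,p,F,G,H]
After op 2 (rotate(+2)): offset=2, physical=[A,B,C,D,p,F,G,H], logical=[C,D,p,F,G,H,A,B]
After op 3 (rotate(+2)): offset=4, physical=[A,B,C,D,p,F,G,H], logical=[p,F,G,H,A,B,C,D]
After op 4 (rotate(-1)): offset=3, physical=[A,B,C,D,p,F,G,H], logical=[D,p,F,G,H,A,B,C]
After op 5 (replace(7, 'g')): offset=3, physical=[A,B,g,D,p,F,G,H], logical=[D,p,F,G,H,A,B,g]
After op 6 (replace(4, 'c')): offset=3, physical=[A,B,g,D,p,F,G,c], logical=[D,p,F,G,c,A,B,g]
After op 7 (swap(3, 4)): offset=3, physical=[A,B,g,D,p,F,c,G], logical=[D,p,F,c,G,A,B,g]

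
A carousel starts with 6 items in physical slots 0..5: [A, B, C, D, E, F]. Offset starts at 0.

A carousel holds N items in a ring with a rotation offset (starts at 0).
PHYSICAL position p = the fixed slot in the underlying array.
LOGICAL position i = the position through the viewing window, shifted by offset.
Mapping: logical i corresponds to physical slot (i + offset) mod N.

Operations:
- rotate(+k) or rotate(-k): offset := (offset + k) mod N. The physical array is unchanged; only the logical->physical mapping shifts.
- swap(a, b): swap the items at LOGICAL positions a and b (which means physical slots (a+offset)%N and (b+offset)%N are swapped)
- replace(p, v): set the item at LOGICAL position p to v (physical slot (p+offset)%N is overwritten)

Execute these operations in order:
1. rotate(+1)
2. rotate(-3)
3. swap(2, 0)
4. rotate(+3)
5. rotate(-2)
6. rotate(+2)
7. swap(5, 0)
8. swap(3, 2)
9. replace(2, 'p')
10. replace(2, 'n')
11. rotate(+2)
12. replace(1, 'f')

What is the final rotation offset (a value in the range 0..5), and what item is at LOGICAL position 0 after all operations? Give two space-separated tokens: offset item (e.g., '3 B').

Answer: 3 n

Derivation:
After op 1 (rotate(+1)): offset=1, physical=[A,B,C,D,E,F], logical=[B,C,D,E,F,A]
After op 2 (rotate(-3)): offset=4, physical=[A,B,C,D,E,F], logical=[E,F,A,B,C,D]
After op 3 (swap(2, 0)): offset=4, physical=[E,B,C,D,A,F], logical=[A,F,E,B,C,D]
After op 4 (rotate(+3)): offset=1, physical=[E,B,C,D,A,F], logical=[B,C,D,A,F,E]
After op 5 (rotate(-2)): offset=5, physical=[E,B,C,D,A,F], logical=[F,E,B,C,D,A]
After op 6 (rotate(+2)): offset=1, physical=[E,B,C,D,A,F], logical=[B,C,D,A,F,E]
After op 7 (swap(5, 0)): offset=1, physical=[B,E,C,D,A,F], logical=[E,C,D,A,F,B]
After op 8 (swap(3, 2)): offset=1, physical=[B,E,C,A,D,F], logical=[E,C,A,D,F,B]
After op 9 (replace(2, 'p')): offset=1, physical=[B,E,C,p,D,F], logical=[E,C,p,D,F,B]
After op 10 (replace(2, 'n')): offset=1, physical=[B,E,C,n,D,F], logical=[E,C,n,D,F,B]
After op 11 (rotate(+2)): offset=3, physical=[B,E,C,n,D,F], logical=[n,D,F,B,E,C]
After op 12 (replace(1, 'f')): offset=3, physical=[B,E,C,n,f,F], logical=[n,f,F,B,E,C]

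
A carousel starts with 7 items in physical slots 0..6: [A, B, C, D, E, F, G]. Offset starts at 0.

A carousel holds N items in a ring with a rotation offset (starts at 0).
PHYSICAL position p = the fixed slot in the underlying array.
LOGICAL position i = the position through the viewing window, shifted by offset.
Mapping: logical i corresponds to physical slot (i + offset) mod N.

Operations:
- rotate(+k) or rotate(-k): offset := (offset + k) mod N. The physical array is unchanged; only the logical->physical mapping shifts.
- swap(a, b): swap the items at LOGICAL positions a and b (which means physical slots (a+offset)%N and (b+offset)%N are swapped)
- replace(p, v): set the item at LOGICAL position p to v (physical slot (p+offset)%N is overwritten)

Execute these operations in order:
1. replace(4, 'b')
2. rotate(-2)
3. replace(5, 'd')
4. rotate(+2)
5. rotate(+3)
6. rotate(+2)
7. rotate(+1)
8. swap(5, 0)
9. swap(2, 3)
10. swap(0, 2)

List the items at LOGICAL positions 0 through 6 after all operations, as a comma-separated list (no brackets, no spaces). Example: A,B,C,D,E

Answer: C,A,b,B,d,G,F

Derivation:
After op 1 (replace(4, 'b')): offset=0, physical=[A,B,C,D,b,F,G], logical=[A,B,C,D,b,F,G]
After op 2 (rotate(-2)): offset=5, physical=[A,B,C,D,b,F,G], logical=[F,G,A,B,C,D,b]
After op 3 (replace(5, 'd')): offset=5, physical=[A,B,C,d,b,F,G], logical=[F,G,A,B,C,d,b]
After op 4 (rotate(+2)): offset=0, physical=[A,B,C,d,b,F,G], logical=[A,B,C,d,b,F,G]
After op 5 (rotate(+3)): offset=3, physical=[A,B,C,d,b,F,G], logical=[d,b,F,G,A,B,C]
After op 6 (rotate(+2)): offset=5, physical=[A,B,C,d,b,F,G], logical=[F,G,A,B,C,d,b]
After op 7 (rotate(+1)): offset=6, physical=[A,B,C,d,b,F,G], logical=[G,A,B,C,d,b,F]
After op 8 (swap(5, 0)): offset=6, physical=[A,B,C,d,G,F,b], logical=[b,A,B,C,d,G,F]
After op 9 (swap(2, 3)): offset=6, physical=[A,C,B,d,G,F,b], logical=[b,A,C,B,d,G,F]
After op 10 (swap(0, 2)): offset=6, physical=[A,b,B,d,G,F,C], logical=[C,A,b,B,d,G,F]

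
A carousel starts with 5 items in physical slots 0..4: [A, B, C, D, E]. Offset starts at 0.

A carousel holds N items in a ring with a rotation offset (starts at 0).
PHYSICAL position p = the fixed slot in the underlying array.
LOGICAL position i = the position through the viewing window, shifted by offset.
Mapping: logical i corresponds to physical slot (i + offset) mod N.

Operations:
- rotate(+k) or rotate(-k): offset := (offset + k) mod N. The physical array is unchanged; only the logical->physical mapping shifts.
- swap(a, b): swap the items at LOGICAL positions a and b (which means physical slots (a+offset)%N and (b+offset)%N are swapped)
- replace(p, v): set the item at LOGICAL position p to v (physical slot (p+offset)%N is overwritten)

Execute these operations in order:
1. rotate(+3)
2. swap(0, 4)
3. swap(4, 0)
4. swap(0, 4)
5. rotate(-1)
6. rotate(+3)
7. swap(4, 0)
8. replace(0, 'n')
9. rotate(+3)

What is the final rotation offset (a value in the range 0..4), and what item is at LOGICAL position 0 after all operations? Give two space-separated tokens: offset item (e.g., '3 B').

Answer: 3 C

Derivation:
After op 1 (rotate(+3)): offset=3, physical=[A,B,C,D,E], logical=[D,E,A,B,C]
After op 2 (swap(0, 4)): offset=3, physical=[A,B,D,C,E], logical=[C,E,A,B,D]
After op 3 (swap(4, 0)): offset=3, physical=[A,B,C,D,E], logical=[D,E,A,B,C]
After op 4 (swap(0, 4)): offset=3, physical=[A,B,D,C,E], logical=[C,E,A,B,D]
After op 5 (rotate(-1)): offset=2, physical=[A,B,D,C,E], logical=[D,C,E,A,B]
After op 6 (rotate(+3)): offset=0, physical=[A,B,D,C,E], logical=[A,B,D,C,E]
After op 7 (swap(4, 0)): offset=0, physical=[E,B,D,C,A], logical=[E,B,D,C,A]
After op 8 (replace(0, 'n')): offset=0, physical=[n,B,D,C,A], logical=[n,B,D,C,A]
After op 9 (rotate(+3)): offset=3, physical=[n,B,D,C,A], logical=[C,A,n,B,D]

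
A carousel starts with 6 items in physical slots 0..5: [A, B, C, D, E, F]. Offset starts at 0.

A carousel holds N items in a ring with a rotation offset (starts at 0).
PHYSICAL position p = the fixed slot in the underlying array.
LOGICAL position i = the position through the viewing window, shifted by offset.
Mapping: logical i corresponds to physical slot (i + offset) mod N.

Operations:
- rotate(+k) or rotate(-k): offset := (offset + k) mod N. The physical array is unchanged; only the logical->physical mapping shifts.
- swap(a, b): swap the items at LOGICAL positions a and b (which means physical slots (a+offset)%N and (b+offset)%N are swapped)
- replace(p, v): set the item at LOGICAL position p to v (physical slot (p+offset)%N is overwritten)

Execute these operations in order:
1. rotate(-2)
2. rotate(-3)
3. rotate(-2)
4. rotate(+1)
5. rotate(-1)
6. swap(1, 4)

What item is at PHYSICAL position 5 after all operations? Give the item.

Answer: F

Derivation:
After op 1 (rotate(-2)): offset=4, physical=[A,B,C,D,E,F], logical=[E,F,A,B,C,D]
After op 2 (rotate(-3)): offset=1, physical=[A,B,C,D,E,F], logical=[B,C,D,E,F,A]
After op 3 (rotate(-2)): offset=5, physical=[A,B,C,D,E,F], logical=[F,A,B,C,D,E]
After op 4 (rotate(+1)): offset=0, physical=[A,B,C,D,E,F], logical=[A,B,C,D,E,F]
After op 5 (rotate(-1)): offset=5, physical=[A,B,C,D,E,F], logical=[F,A,B,C,D,E]
After op 6 (swap(1, 4)): offset=5, physical=[D,B,C,A,E,F], logical=[F,D,B,C,A,E]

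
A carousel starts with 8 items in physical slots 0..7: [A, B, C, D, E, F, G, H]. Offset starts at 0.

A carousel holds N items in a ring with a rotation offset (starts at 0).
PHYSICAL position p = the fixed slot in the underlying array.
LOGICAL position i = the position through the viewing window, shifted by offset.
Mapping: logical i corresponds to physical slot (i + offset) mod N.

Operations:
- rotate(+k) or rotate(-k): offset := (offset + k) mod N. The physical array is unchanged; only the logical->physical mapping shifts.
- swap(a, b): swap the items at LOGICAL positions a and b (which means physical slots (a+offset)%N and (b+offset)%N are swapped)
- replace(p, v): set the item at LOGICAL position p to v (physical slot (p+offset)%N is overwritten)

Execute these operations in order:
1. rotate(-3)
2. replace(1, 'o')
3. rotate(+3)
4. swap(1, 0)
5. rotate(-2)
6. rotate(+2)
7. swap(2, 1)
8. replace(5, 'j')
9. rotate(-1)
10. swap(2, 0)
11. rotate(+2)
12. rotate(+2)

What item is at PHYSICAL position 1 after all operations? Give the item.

Answer: H

Derivation:
After op 1 (rotate(-3)): offset=5, physical=[A,B,C,D,E,F,G,H], logical=[F,G,H,A,B,C,D,E]
After op 2 (replace(1, 'o')): offset=5, physical=[A,B,C,D,E,F,o,H], logical=[F,o,H,A,B,C,D,E]
After op 3 (rotate(+3)): offset=0, physical=[A,B,C,D,E,F,o,H], logical=[A,B,C,D,E,F,o,H]
After op 4 (swap(1, 0)): offset=0, physical=[B,A,C,D,E,F,o,H], logical=[B,A,C,D,E,F,o,H]
After op 5 (rotate(-2)): offset=6, physical=[B,A,C,D,E,F,o,H], logical=[o,H,B,A,C,D,E,F]
After op 6 (rotate(+2)): offset=0, physical=[B,A,C,D,E,F,o,H], logical=[B,A,C,D,E,F,o,H]
After op 7 (swap(2, 1)): offset=0, physical=[B,C,A,D,E,F,o,H], logical=[B,C,A,D,E,F,o,H]
After op 8 (replace(5, 'j')): offset=0, physical=[B,C,A,D,E,j,o,H], logical=[B,C,A,D,E,j,o,H]
After op 9 (rotate(-1)): offset=7, physical=[B,C,A,D,E,j,o,H], logical=[H,B,C,A,D,E,j,o]
After op 10 (swap(2, 0)): offset=7, physical=[B,H,A,D,E,j,o,C], logical=[C,B,H,A,D,E,j,o]
After op 11 (rotate(+2)): offset=1, physical=[B,H,A,D,E,j,o,C], logical=[H,A,D,E,j,o,C,B]
After op 12 (rotate(+2)): offset=3, physical=[B,H,A,D,E,j,o,C], logical=[D,E,j,o,C,B,H,A]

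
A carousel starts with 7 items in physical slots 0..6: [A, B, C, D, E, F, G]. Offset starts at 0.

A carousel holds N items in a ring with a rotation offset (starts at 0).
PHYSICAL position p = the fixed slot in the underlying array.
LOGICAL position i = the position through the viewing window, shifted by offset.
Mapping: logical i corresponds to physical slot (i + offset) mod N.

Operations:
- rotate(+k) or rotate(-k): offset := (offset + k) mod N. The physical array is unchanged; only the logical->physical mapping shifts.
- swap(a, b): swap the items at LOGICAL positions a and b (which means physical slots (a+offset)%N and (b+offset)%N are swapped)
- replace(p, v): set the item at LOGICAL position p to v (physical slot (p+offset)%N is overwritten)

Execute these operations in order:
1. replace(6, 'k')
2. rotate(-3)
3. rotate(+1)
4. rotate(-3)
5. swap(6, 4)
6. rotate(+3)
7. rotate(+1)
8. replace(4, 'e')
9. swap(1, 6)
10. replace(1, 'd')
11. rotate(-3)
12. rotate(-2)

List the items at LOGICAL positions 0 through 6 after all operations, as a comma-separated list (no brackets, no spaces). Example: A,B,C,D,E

Answer: k,C,e,E,A,B,d

Derivation:
After op 1 (replace(6, 'k')): offset=0, physical=[A,B,C,D,E,F,k], logical=[A,B,C,D,E,F,k]
After op 2 (rotate(-3)): offset=4, physical=[A,B,C,D,E,F,k], logical=[E,F,k,A,B,C,D]
After op 3 (rotate(+1)): offset=5, physical=[A,B,C,D,E,F,k], logical=[F,k,A,B,C,D,E]
After op 4 (rotate(-3)): offset=2, physical=[A,B,C,D,E,F,k], logical=[C,D,E,F,k,A,B]
After op 5 (swap(6, 4)): offset=2, physical=[A,k,C,D,E,F,B], logical=[C,D,E,F,B,A,k]
After op 6 (rotate(+3)): offset=5, physical=[A,k,C,D,E,F,B], logical=[F,B,A,k,C,D,E]
After op 7 (rotate(+1)): offset=6, physical=[A,k,C,D,E,F,B], logical=[B,A,k,C,D,E,F]
After op 8 (replace(4, 'e')): offset=6, physical=[A,k,C,e,E,F,B], logical=[B,A,k,C,e,E,F]
After op 9 (swap(1, 6)): offset=6, physical=[F,k,C,e,E,A,B], logical=[B,F,k,C,e,E,A]
After op 10 (replace(1, 'd')): offset=6, physical=[d,k,C,e,E,A,B], logical=[B,d,k,C,e,E,A]
After op 11 (rotate(-3)): offset=3, physical=[d,k,C,e,E,A,B], logical=[e,E,A,B,d,k,C]
After op 12 (rotate(-2)): offset=1, physical=[d,k,C,e,E,A,B], logical=[k,C,e,E,A,B,d]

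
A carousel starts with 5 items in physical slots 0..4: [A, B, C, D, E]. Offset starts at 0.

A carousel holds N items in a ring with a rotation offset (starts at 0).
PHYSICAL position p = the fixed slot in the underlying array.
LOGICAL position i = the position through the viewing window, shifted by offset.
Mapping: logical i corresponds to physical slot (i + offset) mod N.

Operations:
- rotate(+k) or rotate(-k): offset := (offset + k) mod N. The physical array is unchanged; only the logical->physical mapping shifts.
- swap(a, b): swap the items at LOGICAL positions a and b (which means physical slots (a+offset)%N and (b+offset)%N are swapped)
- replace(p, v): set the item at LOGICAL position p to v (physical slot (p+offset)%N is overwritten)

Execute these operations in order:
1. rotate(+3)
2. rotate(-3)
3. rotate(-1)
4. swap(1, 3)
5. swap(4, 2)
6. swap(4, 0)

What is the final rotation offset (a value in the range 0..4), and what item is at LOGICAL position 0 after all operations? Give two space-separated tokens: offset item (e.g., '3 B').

Answer: 4 B

Derivation:
After op 1 (rotate(+3)): offset=3, physical=[A,B,C,D,E], logical=[D,E,A,B,C]
After op 2 (rotate(-3)): offset=0, physical=[A,B,C,D,E], logical=[A,B,C,D,E]
After op 3 (rotate(-1)): offset=4, physical=[A,B,C,D,E], logical=[E,A,B,C,D]
After op 4 (swap(1, 3)): offset=4, physical=[C,B,A,D,E], logical=[E,C,B,A,D]
After op 5 (swap(4, 2)): offset=4, physical=[C,D,A,B,E], logical=[E,C,D,A,B]
After op 6 (swap(4, 0)): offset=4, physical=[C,D,A,E,B], logical=[B,C,D,A,E]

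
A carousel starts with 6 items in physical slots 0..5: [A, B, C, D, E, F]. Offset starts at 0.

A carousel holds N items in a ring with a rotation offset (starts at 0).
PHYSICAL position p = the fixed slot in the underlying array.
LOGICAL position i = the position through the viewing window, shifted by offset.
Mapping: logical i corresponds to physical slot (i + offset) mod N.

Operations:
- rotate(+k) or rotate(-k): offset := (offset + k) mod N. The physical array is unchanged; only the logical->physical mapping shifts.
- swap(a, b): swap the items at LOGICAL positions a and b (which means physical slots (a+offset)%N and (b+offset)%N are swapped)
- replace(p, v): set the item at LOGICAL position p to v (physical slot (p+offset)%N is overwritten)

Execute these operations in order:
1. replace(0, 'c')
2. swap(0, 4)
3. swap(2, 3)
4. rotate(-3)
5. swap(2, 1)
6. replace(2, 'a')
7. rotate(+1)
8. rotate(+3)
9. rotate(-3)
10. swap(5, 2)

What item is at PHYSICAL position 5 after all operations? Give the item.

Answer: a

Derivation:
After op 1 (replace(0, 'c')): offset=0, physical=[c,B,C,D,E,F], logical=[c,B,C,D,E,F]
After op 2 (swap(0, 4)): offset=0, physical=[E,B,C,D,c,F], logical=[E,B,C,D,c,F]
After op 3 (swap(2, 3)): offset=0, physical=[E,B,D,C,c,F], logical=[E,B,D,C,c,F]
After op 4 (rotate(-3)): offset=3, physical=[E,B,D,C,c,F], logical=[C,c,F,E,B,D]
After op 5 (swap(2, 1)): offset=3, physical=[E,B,D,C,F,c], logical=[C,F,c,E,B,D]
After op 6 (replace(2, 'a')): offset=3, physical=[E,B,D,C,F,a], logical=[C,F,a,E,B,D]
After op 7 (rotate(+1)): offset=4, physical=[E,B,D,C,F,a], logical=[F,a,E,B,D,C]
After op 8 (rotate(+3)): offset=1, physical=[E,B,D,C,F,a], logical=[B,D,C,F,a,E]
After op 9 (rotate(-3)): offset=4, physical=[E,B,D,C,F,a], logical=[F,a,E,B,D,C]
After op 10 (swap(5, 2)): offset=4, physical=[C,B,D,E,F,a], logical=[F,a,C,B,D,E]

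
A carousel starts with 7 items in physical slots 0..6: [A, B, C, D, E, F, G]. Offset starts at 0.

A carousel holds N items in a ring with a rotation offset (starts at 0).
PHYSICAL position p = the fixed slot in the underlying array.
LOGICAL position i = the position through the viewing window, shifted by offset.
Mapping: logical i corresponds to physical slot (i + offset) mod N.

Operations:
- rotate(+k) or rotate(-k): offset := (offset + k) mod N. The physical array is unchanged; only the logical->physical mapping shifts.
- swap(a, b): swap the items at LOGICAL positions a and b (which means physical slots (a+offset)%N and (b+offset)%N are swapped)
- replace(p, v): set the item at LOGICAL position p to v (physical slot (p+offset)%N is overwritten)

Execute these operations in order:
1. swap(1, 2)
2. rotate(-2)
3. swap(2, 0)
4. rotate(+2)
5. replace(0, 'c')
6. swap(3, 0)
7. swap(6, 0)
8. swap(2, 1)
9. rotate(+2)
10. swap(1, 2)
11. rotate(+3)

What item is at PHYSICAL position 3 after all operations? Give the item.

After op 1 (swap(1, 2)): offset=0, physical=[A,C,B,D,E,F,G], logical=[A,C,B,D,E,F,G]
After op 2 (rotate(-2)): offset=5, physical=[A,C,B,D,E,F,G], logical=[F,G,A,C,B,D,E]
After op 3 (swap(2, 0)): offset=5, physical=[F,C,B,D,E,A,G], logical=[A,G,F,C,B,D,E]
After op 4 (rotate(+2)): offset=0, physical=[F,C,B,D,E,A,G], logical=[F,C,B,D,E,A,G]
After op 5 (replace(0, 'c')): offset=0, physical=[c,C,B,D,E,A,G], logical=[c,C,B,D,E,A,G]
After op 6 (swap(3, 0)): offset=0, physical=[D,C,B,c,E,A,G], logical=[D,C,B,c,E,A,G]
After op 7 (swap(6, 0)): offset=0, physical=[G,C,B,c,E,A,D], logical=[G,C,B,c,E,A,D]
After op 8 (swap(2, 1)): offset=0, physical=[G,B,C,c,E,A,D], logical=[G,B,C,c,E,A,D]
After op 9 (rotate(+2)): offset=2, physical=[G,B,C,c,E,A,D], logical=[C,c,E,A,D,G,B]
After op 10 (swap(1, 2)): offset=2, physical=[G,B,C,E,c,A,D], logical=[C,E,c,A,D,G,B]
After op 11 (rotate(+3)): offset=5, physical=[G,B,C,E,c,A,D], logical=[A,D,G,B,C,E,c]

Answer: E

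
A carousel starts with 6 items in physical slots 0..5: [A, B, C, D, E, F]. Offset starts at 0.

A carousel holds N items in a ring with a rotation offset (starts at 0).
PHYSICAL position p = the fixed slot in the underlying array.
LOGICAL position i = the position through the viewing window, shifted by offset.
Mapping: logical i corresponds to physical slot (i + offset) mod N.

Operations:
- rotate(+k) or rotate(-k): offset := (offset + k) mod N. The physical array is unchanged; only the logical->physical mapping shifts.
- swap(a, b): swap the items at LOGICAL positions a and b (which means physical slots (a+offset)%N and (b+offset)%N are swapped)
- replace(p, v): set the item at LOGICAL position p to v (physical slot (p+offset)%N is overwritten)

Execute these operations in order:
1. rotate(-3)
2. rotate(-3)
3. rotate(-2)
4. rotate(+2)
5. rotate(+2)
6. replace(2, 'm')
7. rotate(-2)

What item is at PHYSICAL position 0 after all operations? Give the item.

Answer: A

Derivation:
After op 1 (rotate(-3)): offset=3, physical=[A,B,C,D,E,F], logical=[D,E,F,A,B,C]
After op 2 (rotate(-3)): offset=0, physical=[A,B,C,D,E,F], logical=[A,B,C,D,E,F]
After op 3 (rotate(-2)): offset=4, physical=[A,B,C,D,E,F], logical=[E,F,A,B,C,D]
After op 4 (rotate(+2)): offset=0, physical=[A,B,C,D,E,F], logical=[A,B,C,D,E,F]
After op 5 (rotate(+2)): offset=2, physical=[A,B,C,D,E,F], logical=[C,D,E,F,A,B]
After op 6 (replace(2, 'm')): offset=2, physical=[A,B,C,D,m,F], logical=[C,D,m,F,A,B]
After op 7 (rotate(-2)): offset=0, physical=[A,B,C,D,m,F], logical=[A,B,C,D,m,F]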